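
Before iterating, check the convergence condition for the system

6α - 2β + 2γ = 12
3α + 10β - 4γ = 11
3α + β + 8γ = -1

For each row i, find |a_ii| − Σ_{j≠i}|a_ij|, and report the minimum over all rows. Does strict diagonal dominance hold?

2

row 1: |6| − (2+2) = 2
row 2: |10| − (3+4) = 3
row 3: |8| − (3+1) = 4
minimum over rows = 2 → strictly diagonally dominant (convergence guaranteed)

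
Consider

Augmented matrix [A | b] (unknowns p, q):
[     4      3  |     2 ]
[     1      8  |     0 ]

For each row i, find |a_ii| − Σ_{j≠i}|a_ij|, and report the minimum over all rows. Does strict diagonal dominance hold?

row 1: |4| − (3) = 1
row 2: |8| − (1) = 7
minimum over rows = 1 → strictly diagonally dominant (convergence guaranteed)

1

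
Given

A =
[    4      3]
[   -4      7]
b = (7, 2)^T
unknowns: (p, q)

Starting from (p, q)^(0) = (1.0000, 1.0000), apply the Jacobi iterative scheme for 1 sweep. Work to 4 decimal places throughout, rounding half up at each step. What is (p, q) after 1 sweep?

(1.0000, 0.8571)

Iteration 1:
  p = (7 - (3)·1.0000) / (4) = 1.0000
  q = (2 - (-4)·1.0000) / (7) = 0.8571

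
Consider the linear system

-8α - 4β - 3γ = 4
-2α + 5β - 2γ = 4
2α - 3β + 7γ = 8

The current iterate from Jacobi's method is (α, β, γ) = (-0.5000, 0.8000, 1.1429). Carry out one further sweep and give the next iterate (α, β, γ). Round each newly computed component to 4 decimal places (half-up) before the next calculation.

One sweep:
  α = (4 - (-4)·0.8000 - (-3)·1.1429) / (-8) = -1.3286
  β = (4 - (-2)·-0.5000 - (-2)·1.1429) / (5) = 1.0572
  γ = (8 - (2)·-0.5000 - (-3)·0.8000) / (7) = 1.6286

(-1.3286, 1.0572, 1.6286)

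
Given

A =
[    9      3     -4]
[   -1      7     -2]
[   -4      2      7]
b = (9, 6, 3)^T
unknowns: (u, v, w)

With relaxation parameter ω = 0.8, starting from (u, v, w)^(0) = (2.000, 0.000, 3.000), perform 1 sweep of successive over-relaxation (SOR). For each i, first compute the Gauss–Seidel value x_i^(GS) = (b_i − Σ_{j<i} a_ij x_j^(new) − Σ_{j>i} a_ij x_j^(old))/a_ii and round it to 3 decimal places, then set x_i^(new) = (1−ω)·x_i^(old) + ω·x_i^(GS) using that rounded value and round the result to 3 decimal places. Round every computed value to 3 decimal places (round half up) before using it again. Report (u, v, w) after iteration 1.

Iteration 1:
  u: GS value = (9 - (3)·0.000 - (-4)·3.000) / (9) = 2.333;  u ← (1−ω)·2.000 + ω·2.333 = 2.266
  v: GS value = (6 - (-1)·2.266 - (-2)·3.000) / (7) = 2.038;  v ← (1−ω)·0.000 + ω·2.038 = 1.630
  w: GS value = (3 - (-4)·2.266 - (2)·1.630) / (7) = 1.258;  w ← (1−ω)·3.000 + ω·1.258 = 1.606

(2.266, 1.630, 1.606)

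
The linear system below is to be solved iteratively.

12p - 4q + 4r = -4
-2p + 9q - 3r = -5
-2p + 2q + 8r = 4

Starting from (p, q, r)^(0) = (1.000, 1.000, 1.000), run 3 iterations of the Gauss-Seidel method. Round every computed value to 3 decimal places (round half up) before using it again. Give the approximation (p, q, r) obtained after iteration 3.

(-0.669, -0.544, 0.469)

Iteration 1:
  p = (-4 - (-4)·1.000 - (4)·1.000) / (12) = -0.333
  q = (-5 - (-2)·-0.333 - (-3)·1.000) / (9) = -0.296
  r = (4 - (-2)·-0.333 - (2)·-0.296) / (8) = 0.491
Iteration 2:
  p = (-4 - (-4)·-0.296 - (4)·0.491) / (12) = -0.596
  q = (-5 - (-2)·-0.596 - (-3)·0.491) / (9) = -0.524
  r = (4 - (-2)·-0.596 - (2)·-0.524) / (8) = 0.482
Iteration 3:
  p = (-4 - (-4)·-0.524 - (4)·0.482) / (12) = -0.669
  q = (-5 - (-2)·-0.669 - (-3)·0.482) / (9) = -0.544
  r = (4 - (-2)·-0.669 - (2)·-0.544) / (8) = 0.469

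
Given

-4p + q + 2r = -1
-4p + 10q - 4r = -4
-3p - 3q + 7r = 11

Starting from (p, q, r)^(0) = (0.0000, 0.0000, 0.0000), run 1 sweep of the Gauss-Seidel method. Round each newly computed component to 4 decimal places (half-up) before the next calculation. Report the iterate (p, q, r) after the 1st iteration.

(0.2500, -0.3000, 1.5500)

Iteration 1:
  p = (-1 - (1)·0.0000 - (2)·0.0000) / (-4) = 0.2500
  q = (-4 - (-4)·0.2500 - (-4)·0.0000) / (10) = -0.3000
  r = (11 - (-3)·0.2500 - (-3)·-0.3000) / (7) = 1.5500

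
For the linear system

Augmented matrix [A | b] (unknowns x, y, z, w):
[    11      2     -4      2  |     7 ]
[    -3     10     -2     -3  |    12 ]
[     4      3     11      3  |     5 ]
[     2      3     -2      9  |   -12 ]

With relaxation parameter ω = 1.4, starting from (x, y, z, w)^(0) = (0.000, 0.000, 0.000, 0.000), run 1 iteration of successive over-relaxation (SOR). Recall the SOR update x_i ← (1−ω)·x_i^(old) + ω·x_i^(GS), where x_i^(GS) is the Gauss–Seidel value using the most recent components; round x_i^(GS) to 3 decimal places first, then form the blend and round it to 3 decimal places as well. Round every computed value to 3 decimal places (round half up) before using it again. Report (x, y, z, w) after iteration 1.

(0.890, 2.054, -0.601, -3.289)

Iteration 1:
  x: GS value = (7 - (2)·0.000 - (-4)·0.000 - (2)·0.000) / (11) = 0.636;  x ← (1−ω)·0.000 + ω·0.636 = 0.890
  y: GS value = (12 - (-3)·0.890 - (-2)·0.000 - (-3)·0.000) / (10) = 1.467;  y ← (1−ω)·0.000 + ω·1.467 = 2.054
  z: GS value = (5 - (4)·0.890 - (3)·2.054 - (3)·0.000) / (11) = -0.429;  z ← (1−ω)·0.000 + ω·-0.429 = -0.601
  w: GS value = (-12 - (2)·0.890 - (3)·2.054 - (-2)·-0.601) / (9) = -2.349;  w ← (1−ω)·0.000 + ω·-2.349 = -3.289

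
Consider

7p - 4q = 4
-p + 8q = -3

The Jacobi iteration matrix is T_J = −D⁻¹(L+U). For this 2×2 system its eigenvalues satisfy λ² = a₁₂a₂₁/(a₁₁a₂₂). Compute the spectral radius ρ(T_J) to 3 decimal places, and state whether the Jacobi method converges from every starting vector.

0.267

a₁₂a₂₁/(a₁₁a₂₂) = (-4)·(-1) / ((7)·(8)) = 0.071429
ρ = √|0.071429| = √0.071429 = 0.267
ρ < 1, so Jacobi converges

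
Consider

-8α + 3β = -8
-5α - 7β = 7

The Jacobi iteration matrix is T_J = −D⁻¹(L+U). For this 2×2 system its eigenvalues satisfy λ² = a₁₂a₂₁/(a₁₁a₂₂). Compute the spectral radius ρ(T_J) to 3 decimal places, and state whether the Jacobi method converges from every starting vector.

0.518

a₁₂a₂₁/(a₁₁a₂₂) = (3)·(-5) / ((-8)·(-7)) = -0.267857
ρ = √|-0.267857| = √0.267857 = 0.518
ρ < 1, so Jacobi converges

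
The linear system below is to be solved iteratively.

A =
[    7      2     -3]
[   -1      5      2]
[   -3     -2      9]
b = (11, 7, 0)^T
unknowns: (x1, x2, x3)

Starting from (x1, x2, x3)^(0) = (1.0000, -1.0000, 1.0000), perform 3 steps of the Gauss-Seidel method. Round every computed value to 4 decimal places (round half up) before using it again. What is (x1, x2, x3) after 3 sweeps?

(1.5573, 1.3807, 0.8259)

Iteration 1:
  x1 = (11 - (2)·-1.0000 - (-3)·1.0000) / (7) = 2.2857
  x2 = (7 - (-1)·2.2857 - (2)·1.0000) / (5) = 1.4571
  x3 = (0 - (-3)·2.2857 - (-2)·1.4571) / (9) = 1.0857
Iteration 2:
  x1 = (11 - (2)·1.4571 - (-3)·1.0857) / (7) = 1.6204
  x2 = (7 - (-1)·1.6204 - (2)·1.0857) / (5) = 1.2898
  x3 = (0 - (-3)·1.6204 - (-2)·1.2898) / (9) = 0.8268
Iteration 3:
  x1 = (11 - (2)·1.2898 - (-3)·0.8268) / (7) = 1.5573
  x2 = (7 - (-1)·1.5573 - (2)·0.8268) / (5) = 1.3807
  x3 = (0 - (-3)·1.5573 - (-2)·1.3807) / (9) = 0.8259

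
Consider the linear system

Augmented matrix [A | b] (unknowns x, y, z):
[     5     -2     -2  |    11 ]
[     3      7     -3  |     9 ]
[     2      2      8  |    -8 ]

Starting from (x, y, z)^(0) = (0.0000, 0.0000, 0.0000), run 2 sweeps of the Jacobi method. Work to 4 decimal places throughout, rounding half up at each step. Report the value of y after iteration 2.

Iteration 1:
  x = (11 - (-2)·0.0000 - (-2)·0.0000) / (5) = 2.2000
  y = (9 - (3)·0.0000 - (-3)·0.0000) / (7) = 1.2857
  z = (-8 - (2)·0.0000 - (2)·0.0000) / (8) = -1.0000
Iteration 2:
  x = (11 - (-2)·1.2857 - (-2)·-1.0000) / (5) = 2.3143
  y = (9 - (3)·2.2000 - (-3)·-1.0000) / (7) = -0.0857
  z = (-8 - (2)·2.2000 - (2)·1.2857) / (8) = -1.8714

-0.0857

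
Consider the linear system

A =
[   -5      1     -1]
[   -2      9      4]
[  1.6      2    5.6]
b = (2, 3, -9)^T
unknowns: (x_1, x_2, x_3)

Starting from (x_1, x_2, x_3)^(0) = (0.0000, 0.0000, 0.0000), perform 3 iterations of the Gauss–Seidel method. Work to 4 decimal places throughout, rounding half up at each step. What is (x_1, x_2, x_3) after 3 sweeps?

Iteration 1:
  x_1 = (2 - (1)·0.0000 - (-1)·0.0000) / (-5) = -0.4000
  x_2 = (3 - (-2)·-0.4000 - (4)·0.0000) / (9) = 0.2444
  x_3 = (-9 - (1.6)·-0.4000 - (2)·0.2444) / (5.6) = -1.5801
Iteration 2:
  x_1 = (2 - (1)·0.2444 - (-1)·-1.5801) / (-5) = -0.0351
  x_2 = (3 - (-2)·-0.0351 - (4)·-1.5801) / (9) = 1.0278
  x_3 = (-9 - (1.6)·-0.0351 - (2)·1.0278) / (5.6) = -1.9642
Iteration 3:
  x_1 = (2 - (1)·1.0278 - (-1)·-1.9642) / (-5) = 0.1984
  x_2 = (3 - (-2)·0.1984 - (4)·-1.9642) / (9) = 1.2504
  x_3 = (-9 - (1.6)·0.1984 - (2)·1.2504) / (5.6) = -2.1104

(0.1984, 1.2504, -2.1104)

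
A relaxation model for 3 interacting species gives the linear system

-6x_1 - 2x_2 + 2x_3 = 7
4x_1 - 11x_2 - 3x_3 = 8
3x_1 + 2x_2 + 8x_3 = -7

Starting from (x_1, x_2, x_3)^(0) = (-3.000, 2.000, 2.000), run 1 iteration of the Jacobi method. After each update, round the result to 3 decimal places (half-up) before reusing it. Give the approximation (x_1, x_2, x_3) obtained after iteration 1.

Iteration 1:
  x_1 = (7 - (-2)·2.000 - (2)·2.000) / (-6) = -1.167
  x_2 = (8 - (4)·-3.000 - (-3)·2.000) / (-11) = -2.364
  x_3 = (-7 - (3)·-3.000 - (2)·2.000) / (8) = -0.250

(-1.167, -2.364, -0.250)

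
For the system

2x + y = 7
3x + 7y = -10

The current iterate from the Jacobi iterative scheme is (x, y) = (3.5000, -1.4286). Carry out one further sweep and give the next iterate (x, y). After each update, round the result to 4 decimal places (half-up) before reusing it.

(4.2143, -2.9286)

One sweep:
  x = (7 - (1)·-1.4286) / (2) = 4.2143
  y = (-10 - (3)·3.5000) / (7) = -2.9286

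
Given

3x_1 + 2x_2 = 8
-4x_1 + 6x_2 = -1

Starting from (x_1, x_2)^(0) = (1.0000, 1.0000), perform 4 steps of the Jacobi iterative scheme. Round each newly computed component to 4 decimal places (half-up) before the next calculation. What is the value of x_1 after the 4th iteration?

1.7407

Iteration 1:
  x_1 = (8 - (2)·1.0000) / (3) = 2.0000
  x_2 = (-1 - (-4)·1.0000) / (6) = 0.5000
Iteration 2:
  x_1 = (8 - (2)·0.5000) / (3) = 2.3333
  x_2 = (-1 - (-4)·2.0000) / (6) = 1.1667
Iteration 3:
  x_1 = (8 - (2)·1.1667) / (3) = 1.8889
  x_2 = (-1 - (-4)·2.3333) / (6) = 1.3889
Iteration 4:
  x_1 = (8 - (2)·1.3889) / (3) = 1.7407
  x_2 = (-1 - (-4)·1.8889) / (6) = 1.0926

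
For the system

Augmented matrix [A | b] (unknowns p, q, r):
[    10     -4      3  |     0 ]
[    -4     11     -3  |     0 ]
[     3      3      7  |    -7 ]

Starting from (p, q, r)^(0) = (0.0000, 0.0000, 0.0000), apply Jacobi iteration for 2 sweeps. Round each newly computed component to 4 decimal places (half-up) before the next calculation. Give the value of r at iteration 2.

Iteration 1:
  p = (0 - (-4)·0.0000 - (3)·0.0000) / (10) = 0.0000
  q = (0 - (-4)·0.0000 - (-3)·0.0000) / (11) = 0.0000
  r = (-7 - (3)·0.0000 - (3)·0.0000) / (7) = -1.0000
Iteration 2:
  p = (0 - (-4)·0.0000 - (3)·-1.0000) / (10) = 0.3000
  q = (0 - (-4)·0.0000 - (-3)·-1.0000) / (11) = -0.2727
  r = (-7 - (3)·0.0000 - (3)·0.0000) / (7) = -1.0000

-1.0000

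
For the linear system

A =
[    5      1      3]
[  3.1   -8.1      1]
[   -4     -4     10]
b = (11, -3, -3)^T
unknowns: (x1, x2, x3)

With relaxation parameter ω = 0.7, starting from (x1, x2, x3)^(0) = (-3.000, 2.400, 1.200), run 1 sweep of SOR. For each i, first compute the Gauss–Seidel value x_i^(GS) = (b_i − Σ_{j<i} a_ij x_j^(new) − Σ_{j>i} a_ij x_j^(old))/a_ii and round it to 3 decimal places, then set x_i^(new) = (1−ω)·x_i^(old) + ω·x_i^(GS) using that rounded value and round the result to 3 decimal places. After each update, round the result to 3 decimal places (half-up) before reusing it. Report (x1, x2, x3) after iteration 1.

Iteration 1:
  x1: GS value = (11 - (1)·2.400 - (3)·1.200) / (5) = 1.000;  x1 ← (1−ω)·-3.000 + ω·1.000 = -0.200
  x2: GS value = (-3 - (3.1)·-0.200 - (1)·1.200) / (-8.1) = 0.442;  x2 ← (1−ω)·2.400 + ω·0.442 = 1.029
  x3: GS value = (-3 - (-4)·-0.200 - (-4)·1.029) / (10) = 0.032;  x3 ← (1−ω)·1.200 + ω·0.032 = 0.382

(-0.200, 1.029, 0.382)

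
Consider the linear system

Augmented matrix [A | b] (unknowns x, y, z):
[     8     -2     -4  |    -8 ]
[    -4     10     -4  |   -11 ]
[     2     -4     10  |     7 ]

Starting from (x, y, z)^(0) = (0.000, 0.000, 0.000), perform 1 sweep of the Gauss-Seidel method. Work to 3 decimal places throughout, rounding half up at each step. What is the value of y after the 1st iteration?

Iteration 1:
  x = (-8 - (-2)·0.000 - (-4)·0.000) / (8) = -1.000
  y = (-11 - (-4)·-1.000 - (-4)·0.000) / (10) = -1.500
  z = (7 - (2)·-1.000 - (-4)·-1.500) / (10) = 0.300

-1.500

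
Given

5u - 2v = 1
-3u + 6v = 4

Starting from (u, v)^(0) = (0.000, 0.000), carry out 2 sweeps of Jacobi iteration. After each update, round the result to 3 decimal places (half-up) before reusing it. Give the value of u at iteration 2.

0.467

Iteration 1:
  u = (1 - (-2)·0.000) / (5) = 0.200
  v = (4 - (-3)·0.000) / (6) = 0.667
Iteration 2:
  u = (1 - (-2)·0.667) / (5) = 0.467
  v = (4 - (-3)·0.200) / (6) = 0.767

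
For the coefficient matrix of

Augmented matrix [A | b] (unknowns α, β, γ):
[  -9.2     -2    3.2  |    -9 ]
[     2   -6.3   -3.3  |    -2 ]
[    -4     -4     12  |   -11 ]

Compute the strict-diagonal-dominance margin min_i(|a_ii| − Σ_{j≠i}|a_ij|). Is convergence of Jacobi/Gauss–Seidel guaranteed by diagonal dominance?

row 1: |-9.2| − (2+3.2) = 4
row 2: |-6.3| − (2+3.3) = 1
row 3: |12| − (4+4) = 4
minimum over rows = 1 → strictly diagonally dominant (convergence guaranteed)

1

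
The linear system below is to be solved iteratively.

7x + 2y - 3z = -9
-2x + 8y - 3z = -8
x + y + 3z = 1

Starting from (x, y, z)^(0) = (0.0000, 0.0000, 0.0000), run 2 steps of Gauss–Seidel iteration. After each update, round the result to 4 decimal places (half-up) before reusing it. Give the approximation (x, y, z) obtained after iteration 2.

(-0.3929, -0.6473, 0.6801)

Iteration 1:
  x = (-9 - (2)·0.0000 - (-3)·0.0000) / (7) = -1.2857
  y = (-8 - (-2)·-1.2857 - (-3)·0.0000) / (8) = -1.3214
  z = (1 - (1)·-1.2857 - (1)·-1.3214) / (3) = 1.2024
Iteration 2:
  x = (-9 - (2)·-1.3214 - (-3)·1.2024) / (7) = -0.3929
  y = (-8 - (-2)·-0.3929 - (-3)·1.2024) / (8) = -0.6473
  z = (1 - (1)·-0.3929 - (1)·-0.6473) / (3) = 0.6801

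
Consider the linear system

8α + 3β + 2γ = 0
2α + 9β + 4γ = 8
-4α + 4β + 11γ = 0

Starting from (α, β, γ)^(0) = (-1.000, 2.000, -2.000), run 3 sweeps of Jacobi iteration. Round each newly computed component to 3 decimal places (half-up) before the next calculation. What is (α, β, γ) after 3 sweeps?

Iteration 1:
  α = (0 - (3)·2.000 - (2)·-2.000) / (8) = -0.250
  β = (8 - (2)·-1.000 - (4)·-2.000) / (9) = 2.000
  γ = (0 - (-4)·-1.000 - (4)·2.000) / (11) = -1.091
Iteration 2:
  α = (0 - (3)·2.000 - (2)·-1.091) / (8) = -0.477
  β = (8 - (2)·-0.250 - (4)·-1.091) / (9) = 1.429
  γ = (0 - (-4)·-0.250 - (4)·2.000) / (11) = -0.818
Iteration 3:
  α = (0 - (3)·1.429 - (2)·-0.818) / (8) = -0.331
  β = (8 - (2)·-0.477 - (4)·-0.818) / (9) = 1.358
  γ = (0 - (-4)·-0.477 - (4)·1.429) / (11) = -0.693

(-0.331, 1.358, -0.693)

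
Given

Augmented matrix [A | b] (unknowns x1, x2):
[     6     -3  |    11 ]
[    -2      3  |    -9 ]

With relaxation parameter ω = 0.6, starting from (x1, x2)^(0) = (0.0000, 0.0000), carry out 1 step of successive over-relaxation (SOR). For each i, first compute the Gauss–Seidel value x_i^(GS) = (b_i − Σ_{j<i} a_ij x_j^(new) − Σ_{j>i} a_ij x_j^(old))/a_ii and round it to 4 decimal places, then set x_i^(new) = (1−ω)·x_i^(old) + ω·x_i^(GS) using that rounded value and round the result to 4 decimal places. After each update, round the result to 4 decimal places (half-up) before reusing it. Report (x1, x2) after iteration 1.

Iteration 1:
  x1: GS value = (11 - (-3)·0.0000) / (6) = 1.8333;  x1 ← (1−ω)·0.0000 + ω·1.8333 = 1.1000
  x2: GS value = (-9 - (-2)·1.1000) / (3) = -2.2667;  x2 ← (1−ω)·0.0000 + ω·-2.2667 = -1.3600

(1.1000, -1.3600)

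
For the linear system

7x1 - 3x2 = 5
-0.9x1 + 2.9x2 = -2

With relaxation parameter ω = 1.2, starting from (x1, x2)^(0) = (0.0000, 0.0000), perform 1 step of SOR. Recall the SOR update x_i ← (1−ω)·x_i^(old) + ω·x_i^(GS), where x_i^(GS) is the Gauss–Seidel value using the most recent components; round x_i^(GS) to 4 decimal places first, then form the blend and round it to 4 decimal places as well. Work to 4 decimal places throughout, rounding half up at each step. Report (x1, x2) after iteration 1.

Iteration 1:
  x1: GS value = (5 - (-3)·0.0000) / (7) = 0.7143;  x1 ← (1−ω)·0.0000 + ω·0.7143 = 0.8572
  x2: GS value = (-2 - (-0.9)·0.8572) / (2.9) = -0.4236;  x2 ← (1−ω)·0.0000 + ω·-0.4236 = -0.5083

(0.8572, -0.5083)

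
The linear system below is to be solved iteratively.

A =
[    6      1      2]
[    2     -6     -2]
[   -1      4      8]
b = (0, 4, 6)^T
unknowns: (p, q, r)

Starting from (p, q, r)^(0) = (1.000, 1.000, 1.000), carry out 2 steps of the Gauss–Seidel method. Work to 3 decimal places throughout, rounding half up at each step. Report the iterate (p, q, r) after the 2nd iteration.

(-0.229, -1.167, 1.305)

Iteration 1:
  p = (0 - (1)·1.000 - (2)·1.000) / (6) = -0.500
  q = (4 - (2)·-0.500 - (-2)·1.000) / (-6) = -1.167
  r = (6 - (-1)·-0.500 - (4)·-1.167) / (8) = 1.271
Iteration 2:
  p = (0 - (1)·-1.167 - (2)·1.271) / (6) = -0.229
  q = (4 - (2)·-0.229 - (-2)·1.271) / (-6) = -1.167
  r = (6 - (-1)·-0.229 - (4)·-1.167) / (8) = 1.305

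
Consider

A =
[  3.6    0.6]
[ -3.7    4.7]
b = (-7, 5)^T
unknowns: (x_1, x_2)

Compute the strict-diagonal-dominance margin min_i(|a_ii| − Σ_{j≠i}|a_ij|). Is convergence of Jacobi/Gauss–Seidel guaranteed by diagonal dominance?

row 1: |3.6| − (0.6) = 3
row 2: |4.7| − (3.7) = 1
minimum over rows = 1 → strictly diagonally dominant (convergence guaranteed)

1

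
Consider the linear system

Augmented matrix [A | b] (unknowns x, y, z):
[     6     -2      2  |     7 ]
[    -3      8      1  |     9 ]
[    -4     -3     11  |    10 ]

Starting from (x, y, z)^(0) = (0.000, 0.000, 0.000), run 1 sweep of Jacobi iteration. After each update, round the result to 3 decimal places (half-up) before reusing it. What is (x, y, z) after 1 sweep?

(1.167, 1.125, 0.909)

Iteration 1:
  x = (7 - (-2)·0.000 - (2)·0.000) / (6) = 1.167
  y = (9 - (-3)·0.000 - (1)·0.000) / (8) = 1.125
  z = (10 - (-4)·0.000 - (-3)·0.000) / (11) = 0.909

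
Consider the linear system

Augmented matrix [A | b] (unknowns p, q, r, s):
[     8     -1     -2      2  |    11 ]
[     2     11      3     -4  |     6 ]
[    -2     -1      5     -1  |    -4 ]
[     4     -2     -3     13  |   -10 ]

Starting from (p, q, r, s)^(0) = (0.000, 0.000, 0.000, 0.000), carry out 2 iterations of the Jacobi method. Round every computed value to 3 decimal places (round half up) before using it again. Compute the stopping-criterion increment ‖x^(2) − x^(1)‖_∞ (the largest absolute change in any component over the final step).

0.524

Iteration 1:
  p = (11 - (-1)·0.000 - (-2)·0.000 - (2)·0.000) / (8) = 1.375
  q = (6 - (2)·0.000 - (3)·0.000 - (-4)·0.000) / (11) = 0.545
  r = (-4 - (-2)·0.000 - (-1)·0.000 - (-1)·0.000) / (5) = -0.800
  s = (-10 - (4)·0.000 - (-2)·0.000 - (-3)·0.000) / (13) = -0.769
Iteration 2:
  p = (11 - (-1)·0.545 - (-2)·-0.800 - (2)·-0.769) / (8) = 1.435
  q = (6 - (2)·1.375 - (3)·-0.800 - (-4)·-0.769) / (11) = 0.234
  r = (-4 - (-2)·1.375 - (-1)·0.545 - (-1)·-0.769) / (5) = -0.295
  s = (-10 - (4)·1.375 - (-2)·0.545 - (-3)·-0.800) / (13) = -1.293
Change: (0.060, -0.311, 0.505, -0.524) → max |·| = 0.524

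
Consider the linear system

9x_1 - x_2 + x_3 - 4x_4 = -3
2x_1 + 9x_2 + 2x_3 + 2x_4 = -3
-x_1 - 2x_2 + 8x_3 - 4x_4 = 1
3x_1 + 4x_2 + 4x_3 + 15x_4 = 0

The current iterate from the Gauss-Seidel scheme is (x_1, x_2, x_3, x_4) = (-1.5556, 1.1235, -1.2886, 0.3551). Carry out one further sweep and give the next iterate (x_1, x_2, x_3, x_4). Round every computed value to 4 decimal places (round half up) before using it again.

One sweep:
  x_1 = (-3 - (-1)·1.1235 - (1)·-1.2886 - (-4)·0.3551) / (9) = 0.0925
  x_2 = (-3 - (2)·0.0925 - (2)·-1.2886 - (2)·0.3551) / (9) = -0.1464
  x_3 = (1 - (-1)·0.0925 - (-2)·-0.1464 - (-4)·0.3551) / (8) = 0.2775
  x_4 = (0 - (3)·0.0925 - (4)·-0.1464 - (4)·0.2775) / (15) = -0.0535

(0.0925, -0.1464, 0.2775, -0.0535)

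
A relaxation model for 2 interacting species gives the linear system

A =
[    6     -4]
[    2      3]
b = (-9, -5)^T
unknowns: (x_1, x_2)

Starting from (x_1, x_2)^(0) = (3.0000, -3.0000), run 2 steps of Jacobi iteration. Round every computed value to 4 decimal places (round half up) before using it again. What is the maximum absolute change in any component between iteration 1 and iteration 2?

Iteration 1:
  x_1 = (-9 - (-4)·-3.0000) / (6) = -3.5000
  x_2 = (-5 - (2)·3.0000) / (3) = -3.6667
Iteration 2:
  x_1 = (-9 - (-4)·-3.6667) / (6) = -3.9445
  x_2 = (-5 - (2)·-3.5000) / (3) = 0.6667
Change: (-0.4445, 4.3334) → max |·| = 4.3334

4.3334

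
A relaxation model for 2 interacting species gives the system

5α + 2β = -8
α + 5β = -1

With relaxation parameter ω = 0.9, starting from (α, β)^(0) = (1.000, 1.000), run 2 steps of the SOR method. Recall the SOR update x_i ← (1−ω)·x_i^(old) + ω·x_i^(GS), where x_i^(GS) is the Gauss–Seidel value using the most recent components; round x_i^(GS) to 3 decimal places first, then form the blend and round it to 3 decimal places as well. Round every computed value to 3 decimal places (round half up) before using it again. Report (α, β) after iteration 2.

(-1.691, 0.147)

Iteration 1:
  α: GS value = (-8 - (2)·1.000) / (5) = -2.000;  α ← (1−ω)·1.000 + ω·-2.000 = -1.700
  β: GS value = (-1 - (1)·-1.700) / (5) = 0.140;  β ← (1−ω)·1.000 + ω·0.140 = 0.226
Iteration 2:
  α: GS value = (-8 - (2)·0.226) / (5) = -1.690;  α ← (1−ω)·-1.700 + ω·-1.690 = -1.691
  β: GS value = (-1 - (1)·-1.691) / (5) = 0.138;  β ← (1−ω)·0.226 + ω·0.138 = 0.147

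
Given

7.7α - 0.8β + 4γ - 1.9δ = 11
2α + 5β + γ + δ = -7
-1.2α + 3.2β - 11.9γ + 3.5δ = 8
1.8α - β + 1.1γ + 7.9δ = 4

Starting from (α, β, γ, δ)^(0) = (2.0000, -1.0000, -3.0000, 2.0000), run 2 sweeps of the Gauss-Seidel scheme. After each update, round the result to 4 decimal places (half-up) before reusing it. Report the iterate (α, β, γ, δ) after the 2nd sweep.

(1.6340, -1.7453, -1.4332, 0.1127)

Iteration 1:
  α = (11 - (-0.8)·-1.0000 - (4)·-3.0000 - (-1.9)·2.0000) / (7.7) = 3.3766
  β = (-7 - (2)·3.3766 - (1)·-3.0000 - (1)·2.0000) / (5) = -2.5506
  γ = (8 - (-1.2)·3.3766 - (3.2)·-2.5506 - (3.5)·2.0000) / (-11.9) = -1.1104
  δ = (4 - (1.8)·3.3766 - (-1)·-2.5506 - (1.1)·-1.1104) / (7.9) = -0.4313
Iteration 2:
  α = (11 - (-0.8)·-2.5506 - (4)·-1.1104 - (-1.9)·-0.4313) / (7.7) = 1.6340
  β = (-7 - (2)·1.6340 - (1)·-1.1104 - (1)·-0.4313) / (5) = -1.7453
  γ = (8 - (-1.2)·1.6340 - (3.2)·-1.7453 - (3.5)·-0.4313) / (-11.9) = -1.4332
  δ = (4 - (1.8)·1.6340 - (-1)·-1.7453 - (1.1)·-1.4332) / (7.9) = 0.1127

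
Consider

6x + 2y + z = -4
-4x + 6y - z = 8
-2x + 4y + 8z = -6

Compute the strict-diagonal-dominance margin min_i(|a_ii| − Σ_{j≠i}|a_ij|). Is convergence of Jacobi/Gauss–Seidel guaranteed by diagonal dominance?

row 1: |6| − (2+1) = 3
row 2: |6| − (4+1) = 1
row 3: |8| − (2+4) = 2
minimum over rows = 1 → strictly diagonally dominant (convergence guaranteed)

1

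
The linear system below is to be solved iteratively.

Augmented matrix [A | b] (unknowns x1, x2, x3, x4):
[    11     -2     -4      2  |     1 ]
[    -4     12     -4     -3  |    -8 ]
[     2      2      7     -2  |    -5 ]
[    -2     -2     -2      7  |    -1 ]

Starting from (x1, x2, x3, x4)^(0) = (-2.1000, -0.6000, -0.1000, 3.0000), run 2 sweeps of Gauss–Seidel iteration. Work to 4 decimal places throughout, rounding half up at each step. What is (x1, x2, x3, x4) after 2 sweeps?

Iteration 1:
  x1 = (1 - (-2)·-0.6000 - (-4)·-0.1000 - (2)·3.0000) / (11) = -0.6000
  x2 = (-8 - (-4)·-0.6000 - (-4)·-0.1000 - (-3)·3.0000) / (12) = -0.1500
  x3 = (-5 - (2)·-0.6000 - (2)·-0.1500 - (-2)·3.0000) / (7) = 0.3571
  x4 = (-1 - (-2)·-0.6000 - (-2)·-0.1500 - (-2)·0.3571) / (7) = -0.2551
Iteration 2:
  x1 = (1 - (-2)·-0.1500 - (-4)·0.3571 - (2)·-0.2551) / (11) = 0.2399
  x2 = (-8 - (-4)·0.2399 - (-4)·0.3571 - (-3)·-0.2551) / (12) = -0.5314
  x3 = (-5 - (2)·0.2399 - (2)·-0.5314 - (-2)·-0.2551) / (7) = -0.7039
  x4 = (-1 - (-2)·0.2399 - (-2)·-0.5314 - (-2)·-0.7039) / (7) = -0.4273

(0.2399, -0.5314, -0.7039, -0.4273)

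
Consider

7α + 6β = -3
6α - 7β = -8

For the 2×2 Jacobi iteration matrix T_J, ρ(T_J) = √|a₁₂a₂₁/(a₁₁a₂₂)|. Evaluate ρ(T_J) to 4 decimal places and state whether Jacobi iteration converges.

0.8571

a₁₂a₂₁/(a₁₁a₂₂) = (6)·(6) / ((7)·(-7)) = -0.734694
ρ = √|-0.734694| = √0.734694 = 0.8571
ρ < 1, so Jacobi converges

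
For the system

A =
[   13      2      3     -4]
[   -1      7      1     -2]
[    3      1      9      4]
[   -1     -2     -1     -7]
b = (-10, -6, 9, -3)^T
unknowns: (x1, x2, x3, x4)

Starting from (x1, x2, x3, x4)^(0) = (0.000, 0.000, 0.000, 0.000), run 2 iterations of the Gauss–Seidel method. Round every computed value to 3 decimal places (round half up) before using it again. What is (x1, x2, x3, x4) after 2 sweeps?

(-0.744, -0.981, 1.081, 0.661)

Iteration 1:
  x1 = (-10 - (2)·0.000 - (3)·0.000 - (-4)·0.000) / (13) = -0.769
  x2 = (-6 - (-1)·-0.769 - (1)·0.000 - (-2)·0.000) / (7) = -0.967
  x3 = (9 - (3)·-0.769 - (1)·-0.967 - (4)·0.000) / (9) = 1.364
  x4 = (-3 - (-1)·-0.769 - (-2)·-0.967 - (-1)·1.364) / (-7) = 0.620
Iteration 2:
  x1 = (-10 - (2)·-0.967 - (3)·1.364 - (-4)·0.620) / (13) = -0.744
  x2 = (-6 - (-1)·-0.744 - (1)·1.364 - (-2)·0.620) / (7) = -0.981
  x3 = (9 - (3)·-0.744 - (1)·-0.981 - (4)·0.620) / (9) = 1.081
  x4 = (-3 - (-1)·-0.744 - (-2)·-0.981 - (-1)·1.081) / (-7) = 0.661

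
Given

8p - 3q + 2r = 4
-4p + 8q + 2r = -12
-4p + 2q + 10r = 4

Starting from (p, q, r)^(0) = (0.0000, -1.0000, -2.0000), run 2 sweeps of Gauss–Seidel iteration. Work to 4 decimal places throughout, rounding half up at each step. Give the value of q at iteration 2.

-1.6742

Iteration 1:
  p = (4 - (-3)·-1.0000 - (2)·-2.0000) / (8) = 0.6250
  q = (-12 - (-4)·0.6250 - (2)·-2.0000) / (8) = -0.6875
  r = (4 - (-4)·0.6250 - (2)·-0.6875) / (10) = 0.7875
Iteration 2:
  p = (4 - (-3)·-0.6875 - (2)·0.7875) / (8) = 0.0453
  q = (-12 - (-4)·0.0453 - (2)·0.7875) / (8) = -1.6742
  r = (4 - (-4)·0.0453 - (2)·-1.6742) / (10) = 0.7530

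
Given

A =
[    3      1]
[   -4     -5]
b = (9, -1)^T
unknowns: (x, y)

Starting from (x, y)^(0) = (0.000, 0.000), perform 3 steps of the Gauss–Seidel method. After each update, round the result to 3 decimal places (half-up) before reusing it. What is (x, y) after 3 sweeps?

Iteration 1:
  x = (9 - (1)·0.000) / (3) = 3.000
  y = (-1 - (-4)·3.000) / (-5) = -2.200
Iteration 2:
  x = (9 - (1)·-2.200) / (3) = 3.733
  y = (-1 - (-4)·3.733) / (-5) = -2.786
Iteration 3:
  x = (9 - (1)·-2.786) / (3) = 3.929
  y = (-1 - (-4)·3.929) / (-5) = -2.943

(3.929, -2.943)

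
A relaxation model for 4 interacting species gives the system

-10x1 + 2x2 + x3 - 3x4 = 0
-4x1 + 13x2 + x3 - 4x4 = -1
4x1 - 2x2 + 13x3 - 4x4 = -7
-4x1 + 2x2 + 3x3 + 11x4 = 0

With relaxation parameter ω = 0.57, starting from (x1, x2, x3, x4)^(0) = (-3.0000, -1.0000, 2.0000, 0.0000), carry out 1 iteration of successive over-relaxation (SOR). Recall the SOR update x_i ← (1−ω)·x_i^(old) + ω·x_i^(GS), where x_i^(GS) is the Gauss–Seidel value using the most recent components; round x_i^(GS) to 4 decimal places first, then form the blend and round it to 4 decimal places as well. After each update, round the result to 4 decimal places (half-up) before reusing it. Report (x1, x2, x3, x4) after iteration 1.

(-1.2900, -0.7878, 0.7103, -0.2962)

Iteration 1:
  x1: GS value = (0 - (2)·-1.0000 - (1)·2.0000 - (-3)·0.0000) / (-10) = 0.0000;  x1 ← (1−ω)·-3.0000 + ω·0.0000 = -1.2900
  x2: GS value = (-1 - (-4)·-1.2900 - (1)·2.0000 - (-4)·0.0000) / (13) = -0.6277;  x2 ← (1−ω)·-1.0000 + ω·-0.6277 = -0.7878
  x3: GS value = (-7 - (4)·-1.2900 - (-2)·-0.7878 - (-4)·0.0000) / (13) = -0.2627;  x3 ← (1−ω)·2.0000 + ω·-0.2627 = 0.7103
  x4: GS value = (0 - (-4)·-1.2900 - (2)·-0.7878 - (3)·0.7103) / (11) = -0.5196;  x4 ← (1−ω)·0.0000 + ω·-0.5196 = -0.2962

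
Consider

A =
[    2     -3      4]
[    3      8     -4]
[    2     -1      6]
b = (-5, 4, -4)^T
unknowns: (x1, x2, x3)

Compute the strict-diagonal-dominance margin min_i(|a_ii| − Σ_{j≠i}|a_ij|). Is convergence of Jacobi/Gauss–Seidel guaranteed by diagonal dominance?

-5

row 1: |2| − (3+4) = -5
row 2: |8| − (3+4) = 1
row 3: |6| − (2+1) = 3
minimum over rows = -5 → not strictly diagonally dominant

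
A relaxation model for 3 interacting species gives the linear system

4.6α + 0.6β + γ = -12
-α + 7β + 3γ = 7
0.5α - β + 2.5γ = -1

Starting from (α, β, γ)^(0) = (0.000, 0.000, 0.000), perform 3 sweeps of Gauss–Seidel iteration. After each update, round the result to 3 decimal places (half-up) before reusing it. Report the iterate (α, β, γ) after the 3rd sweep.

(-2.739, 0.466, 0.334)

Iteration 1:
  α = (-12 - (0.6)·0.000 - (1)·0.000) / (4.6) = -2.609
  β = (7 - (-1)·-2.609 - (3)·0.000) / (7) = 0.627
  γ = (-1 - (0.5)·-2.609 - (-1)·0.627) / (2.5) = 0.373
Iteration 2:
  α = (-12 - (0.6)·0.627 - (1)·0.373) / (4.6) = -2.772
  β = (7 - (-1)·-2.772 - (3)·0.373) / (7) = 0.444
  γ = (-1 - (0.5)·-2.772 - (-1)·0.444) / (2.5) = 0.332
Iteration 3:
  α = (-12 - (0.6)·0.444 - (1)·0.332) / (4.6) = -2.739
  β = (7 - (-1)·-2.739 - (3)·0.332) / (7) = 0.466
  γ = (-1 - (0.5)·-2.739 - (-1)·0.466) / (2.5) = 0.334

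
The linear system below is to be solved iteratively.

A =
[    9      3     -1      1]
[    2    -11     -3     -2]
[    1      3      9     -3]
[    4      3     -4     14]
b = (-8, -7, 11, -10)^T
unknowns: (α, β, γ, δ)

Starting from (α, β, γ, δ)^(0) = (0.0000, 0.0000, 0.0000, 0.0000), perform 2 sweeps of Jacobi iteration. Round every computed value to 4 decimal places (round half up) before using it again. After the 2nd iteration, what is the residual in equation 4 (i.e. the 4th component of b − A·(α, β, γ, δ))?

-0.3221

Iteration 1:
  α = (-8 - (3)·0.0000 - (-1)·0.0000 - (1)·0.0000) / (9) = -0.8889
  β = (-7 - (2)·0.0000 - (-3)·0.0000 - (-2)·0.0000) / (-11) = 0.6364
  γ = (11 - (1)·0.0000 - (3)·0.0000 - (-3)·0.0000) / (9) = 1.2222
  δ = (-10 - (4)·0.0000 - (3)·0.0000 - (-4)·0.0000) / (14) = -0.7143
Iteration 2:
  α = (-8 - (3)·0.6364 - (-1)·1.2222 - (1)·-0.7143) / (9) = -0.8859
  β = (-7 - (2)·-0.8889 - (-3)·1.2222 - (-2)·-0.7143) / (-11) = 0.2713
  γ = (11 - (1)·-0.8889 - (3)·0.6364 - (-3)·-0.7143) / (9) = 0.8708
  δ = (-10 - (4)·-0.8889 - (3)·0.6364 - (-4)·1.2222) / (14) = -0.2475
Residual b − A·x = (0.2775, -0.1265, 2.4923, -0.3221)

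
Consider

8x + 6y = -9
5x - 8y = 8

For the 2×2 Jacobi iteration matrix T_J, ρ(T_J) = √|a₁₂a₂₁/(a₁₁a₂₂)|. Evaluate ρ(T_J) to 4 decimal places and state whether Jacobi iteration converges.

0.6847

a₁₂a₂₁/(a₁₁a₂₂) = (6)·(5) / ((8)·(-8)) = -0.468750
ρ = √|-0.468750| = √0.468750 = 0.6847
ρ < 1, so Jacobi converges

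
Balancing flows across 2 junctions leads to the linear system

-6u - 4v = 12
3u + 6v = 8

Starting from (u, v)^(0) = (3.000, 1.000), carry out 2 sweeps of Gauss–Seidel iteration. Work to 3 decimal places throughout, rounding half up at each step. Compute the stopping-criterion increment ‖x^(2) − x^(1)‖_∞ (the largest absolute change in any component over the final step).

Iteration 1:
  u = (12 - (-4)·1.000) / (-6) = -2.667
  v = (8 - (3)·-2.667) / (6) = 2.667
Iteration 2:
  u = (12 - (-4)·2.667) / (-6) = -3.778
  v = (8 - (3)·-3.778) / (6) = 3.222
Change: (-1.111, 0.555) → max |·| = 1.111

1.111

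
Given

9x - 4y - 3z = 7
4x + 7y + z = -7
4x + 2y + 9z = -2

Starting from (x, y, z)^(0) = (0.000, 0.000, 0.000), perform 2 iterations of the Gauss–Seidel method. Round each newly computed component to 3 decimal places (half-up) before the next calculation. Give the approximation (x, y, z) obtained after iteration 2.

(0.053, -0.995, -0.025)

Iteration 1:
  x = (7 - (-4)·0.000 - (-3)·0.000) / (9) = 0.778
  y = (-7 - (4)·0.778 - (1)·0.000) / (7) = -1.445
  z = (-2 - (4)·0.778 - (2)·-1.445) / (9) = -0.247
Iteration 2:
  x = (7 - (-4)·-1.445 - (-3)·-0.247) / (9) = 0.053
  y = (-7 - (4)·0.053 - (1)·-0.247) / (7) = -0.995
  z = (-2 - (4)·0.053 - (2)·-0.995) / (9) = -0.025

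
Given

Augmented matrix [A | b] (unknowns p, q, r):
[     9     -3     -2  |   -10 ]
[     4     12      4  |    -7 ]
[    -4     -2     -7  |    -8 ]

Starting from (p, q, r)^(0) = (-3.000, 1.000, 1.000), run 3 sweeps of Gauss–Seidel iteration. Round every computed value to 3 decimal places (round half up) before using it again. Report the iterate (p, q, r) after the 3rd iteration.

Iteration 1:
  p = (-10 - (-3)·1.000 - (-2)·1.000) / (9) = -0.556
  q = (-7 - (4)·-0.556 - (4)·1.000) / (12) = -0.731
  r = (-8 - (-4)·-0.556 - (-2)·-0.731) / (-7) = 1.669
Iteration 2:
  p = (-10 - (-3)·-0.731 - (-2)·1.669) / (9) = -0.984
  q = (-7 - (4)·-0.984 - (4)·1.669) / (12) = -0.812
  r = (-8 - (-4)·-0.984 - (-2)·-0.812) / (-7) = 1.937
Iteration 3:
  p = (-10 - (-3)·-0.812 - (-2)·1.937) / (9) = -0.951
  q = (-7 - (4)·-0.951 - (4)·1.937) / (12) = -0.912
  r = (-8 - (-4)·-0.951 - (-2)·-0.912) / (-7) = 1.947

(-0.951, -0.912, 1.947)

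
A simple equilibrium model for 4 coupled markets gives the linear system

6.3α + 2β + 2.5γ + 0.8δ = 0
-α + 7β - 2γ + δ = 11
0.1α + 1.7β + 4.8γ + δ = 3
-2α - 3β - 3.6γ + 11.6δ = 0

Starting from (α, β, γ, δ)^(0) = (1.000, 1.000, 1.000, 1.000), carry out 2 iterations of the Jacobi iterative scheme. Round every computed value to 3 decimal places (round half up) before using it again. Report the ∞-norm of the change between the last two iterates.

Iteration 1:
  α = (0 - (2)·1.000 - (2.5)·1.000 - (0.8)·1.000) / (6.3) = -0.841
  β = (11 - (-1)·1.000 - (-2)·1.000 - (1)·1.000) / (7) = 1.857
  γ = (3 - (0.1)·1.000 - (1.7)·1.000 - (1)·1.000) / (4.8) = 0.042
  δ = (0 - (-2)·1.000 - (-3)·1.000 - (-3.6)·1.000) / (11.6) = 0.741
Iteration 2:
  α = (0 - (2)·1.857 - (2.5)·0.042 - (0.8)·0.741) / (6.3) = -0.700
  β = (11 - (-1)·-0.841 - (-2)·0.042 - (1)·0.741) / (7) = 1.357
  γ = (3 - (0.1)·-0.841 - (1.7)·1.857 - (1)·0.741) / (4.8) = -0.170
  δ = (0 - (-2)·-0.841 - (-3)·1.857 - (-3.6)·0.042) / (11.6) = 0.348
Change: (0.141, -0.500, -0.212, -0.393) → max |·| = 0.500

0.500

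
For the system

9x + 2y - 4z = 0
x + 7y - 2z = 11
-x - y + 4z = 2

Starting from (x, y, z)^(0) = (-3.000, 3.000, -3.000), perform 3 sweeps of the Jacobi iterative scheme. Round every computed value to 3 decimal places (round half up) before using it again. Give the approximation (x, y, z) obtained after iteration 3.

Iteration 1:
  x = (0 - (2)·3.000 - (-4)·-3.000) / (9) = -2.000
  y = (11 - (1)·-3.000 - (-2)·-3.000) / (7) = 1.143
  z = (2 - (-1)·-3.000 - (-1)·3.000) / (4) = 0.500
Iteration 2:
  x = (0 - (2)·1.143 - (-4)·0.500) / (9) = -0.032
  y = (11 - (1)·-2.000 - (-2)·0.500) / (7) = 2.000
  z = (2 - (-1)·-2.000 - (-1)·1.143) / (4) = 0.286
Iteration 3:
  x = (0 - (2)·2.000 - (-4)·0.286) / (9) = -0.317
  y = (11 - (1)·-0.032 - (-2)·0.286) / (7) = 1.658
  z = (2 - (-1)·-0.032 - (-1)·2.000) / (4) = 0.992

(-0.317, 1.658, 0.992)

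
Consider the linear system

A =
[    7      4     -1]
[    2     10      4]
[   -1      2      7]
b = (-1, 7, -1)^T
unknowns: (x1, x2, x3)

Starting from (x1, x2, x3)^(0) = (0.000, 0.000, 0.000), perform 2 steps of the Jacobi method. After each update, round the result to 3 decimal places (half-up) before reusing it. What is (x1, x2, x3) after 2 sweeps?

Iteration 1:
  x1 = (-1 - (4)·0.000 - (-1)·0.000) / (7) = -0.143
  x2 = (7 - (2)·0.000 - (4)·0.000) / (10) = 0.700
  x3 = (-1 - (-1)·0.000 - (2)·0.000) / (7) = -0.143
Iteration 2:
  x1 = (-1 - (4)·0.700 - (-1)·-0.143) / (7) = -0.563
  x2 = (7 - (2)·-0.143 - (4)·-0.143) / (10) = 0.786
  x3 = (-1 - (-1)·-0.143 - (2)·0.700) / (7) = -0.363

(-0.563, 0.786, -0.363)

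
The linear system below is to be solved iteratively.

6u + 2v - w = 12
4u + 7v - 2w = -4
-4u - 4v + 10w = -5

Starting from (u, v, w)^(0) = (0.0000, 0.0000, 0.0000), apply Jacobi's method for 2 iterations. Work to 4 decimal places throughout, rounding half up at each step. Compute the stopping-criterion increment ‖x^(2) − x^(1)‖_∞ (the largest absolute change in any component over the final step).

Iteration 1:
  u = (12 - (2)·0.0000 - (-1)·0.0000) / (6) = 2.0000
  v = (-4 - (4)·0.0000 - (-2)·0.0000) / (7) = -0.5714
  w = (-5 - (-4)·0.0000 - (-4)·0.0000) / (10) = -0.5000
Iteration 2:
  u = (12 - (2)·-0.5714 - (-1)·-0.5000) / (6) = 2.1071
  v = (-4 - (4)·2.0000 - (-2)·-0.5000) / (7) = -1.8571
  w = (-5 - (-4)·2.0000 - (-4)·-0.5714) / (10) = 0.0714
Change: (0.1071, -1.2857, 0.5714) → max |·| = 1.2857

1.2857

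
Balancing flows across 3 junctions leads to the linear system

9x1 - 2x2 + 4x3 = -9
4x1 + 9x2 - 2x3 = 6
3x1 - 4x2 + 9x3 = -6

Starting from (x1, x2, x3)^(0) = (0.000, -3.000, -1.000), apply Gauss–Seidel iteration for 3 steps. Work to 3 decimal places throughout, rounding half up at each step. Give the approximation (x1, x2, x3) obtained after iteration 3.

(-0.804, 1.047, 0.067)

Iteration 1:
  x1 = (-9 - (-2)·-3.000 - (4)·-1.000) / (9) = -1.222
  x2 = (6 - (4)·-1.222 - (-2)·-1.000) / (9) = 0.988
  x3 = (-6 - (3)·-1.222 - (-4)·0.988) / (9) = 0.180
Iteration 2:
  x1 = (-9 - (-2)·0.988 - (4)·0.180) / (9) = -0.860
  x2 = (6 - (4)·-0.860 - (-2)·0.180) / (9) = 1.089
  x3 = (-6 - (3)·-0.860 - (-4)·1.089) / (9) = 0.104
Iteration 3:
  x1 = (-9 - (-2)·1.089 - (4)·0.104) / (9) = -0.804
  x2 = (6 - (4)·-0.804 - (-2)·0.104) / (9) = 1.047
  x3 = (-6 - (3)·-0.804 - (-4)·1.047) / (9) = 0.067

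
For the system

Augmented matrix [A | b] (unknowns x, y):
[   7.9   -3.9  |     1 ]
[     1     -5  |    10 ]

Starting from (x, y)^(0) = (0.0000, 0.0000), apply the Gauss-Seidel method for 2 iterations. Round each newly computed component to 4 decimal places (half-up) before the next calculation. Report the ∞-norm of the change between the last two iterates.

Iteration 1:
  x = (1 - (-3.9)·0.0000) / (7.9) = 0.1266
  y = (10 - (1)·0.1266) / (-5) = -1.9747
Iteration 2:
  x = (1 - (-3.9)·-1.9747) / (7.9) = -0.8483
  y = (10 - (1)·-0.8483) / (-5) = -2.1697
Change: (-0.9749, -0.1950) → max |·| = 0.9749

0.9749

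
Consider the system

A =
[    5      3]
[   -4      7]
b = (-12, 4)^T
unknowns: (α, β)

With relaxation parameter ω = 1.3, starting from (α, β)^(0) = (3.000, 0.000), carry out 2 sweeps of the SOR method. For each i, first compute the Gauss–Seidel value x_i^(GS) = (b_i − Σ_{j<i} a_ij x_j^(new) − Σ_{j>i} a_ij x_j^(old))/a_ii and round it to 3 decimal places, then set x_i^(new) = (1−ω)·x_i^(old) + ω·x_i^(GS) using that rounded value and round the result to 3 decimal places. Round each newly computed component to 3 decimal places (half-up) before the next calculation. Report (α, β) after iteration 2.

(-0.164, 1.295)

Iteration 1:
  α: GS value = (-12 - (3)·0.000) / (5) = -2.400;  α ← (1−ω)·3.000 + ω·-2.400 = -4.020
  β: GS value = (4 - (-4)·-4.020) / (7) = -1.726;  β ← (1−ω)·0.000 + ω·-1.726 = -2.244
Iteration 2:
  α: GS value = (-12 - (3)·-2.244) / (5) = -1.054;  α ← (1−ω)·-4.020 + ω·-1.054 = -0.164
  β: GS value = (4 - (-4)·-0.164) / (7) = 0.478;  β ← (1−ω)·-2.244 + ω·0.478 = 1.295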